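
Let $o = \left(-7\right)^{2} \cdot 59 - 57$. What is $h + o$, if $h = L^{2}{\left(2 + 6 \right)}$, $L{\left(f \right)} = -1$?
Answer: $2835$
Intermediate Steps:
$o = 2834$ ($o = 49 \cdot 59 - 57 = 2891 - 57 = 2834$)
$h = 1$ ($h = \left(-1\right)^{2} = 1$)
$h + o = 1 + 2834 = 2835$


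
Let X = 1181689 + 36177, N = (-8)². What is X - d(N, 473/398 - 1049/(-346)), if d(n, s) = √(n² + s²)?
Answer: 1217866 - 2*√1218940864921/34427 ≈ 1.2178e+6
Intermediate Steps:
N = 64
X = 1217866
X - d(N, 473/398 - 1049/(-346)) = 1217866 - √(64² + (473/398 - 1049/(-346))²) = 1217866 - √(4096 + (473*(1/398) - 1049*(-1/346))²) = 1217866 - √(4096 + (473/398 + 1049/346)²) = 1217866 - √(4096 + (145290/34427)²) = 1217866 - √(4096 + 21109184100/1185218329) = 1217866 - √(4875763459684/1185218329) = 1217866 - 2*√1218940864921/34427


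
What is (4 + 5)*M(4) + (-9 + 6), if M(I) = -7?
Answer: -66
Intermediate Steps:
(4 + 5)*M(4) + (-9 + 6) = (4 + 5)*(-7) + (-9 + 6) = 9*(-7) - 3 = -63 - 3 = -66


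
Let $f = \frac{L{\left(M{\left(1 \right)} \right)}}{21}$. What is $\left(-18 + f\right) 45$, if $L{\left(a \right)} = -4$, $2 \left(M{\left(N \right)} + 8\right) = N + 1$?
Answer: $- \frac{5730}{7} \approx -818.57$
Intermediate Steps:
$M{\left(N \right)} = - \frac{15}{2} + \frac{N}{2}$ ($M{\left(N \right)} = -8 + \frac{N + 1}{2} = -8 + \frac{1 + N}{2} = -8 + \left(\frac{1}{2} + \frac{N}{2}\right) = - \frac{15}{2} + \frac{N}{2}$)
$f = - \frac{4}{21} \approx -0.19048$
$\left(-18 + f\right) 45 = \left(-18 - \frac{4}{21}\right) 45 = \left(- \frac{382}{21}\right) 45 = - \frac{5730}{7}$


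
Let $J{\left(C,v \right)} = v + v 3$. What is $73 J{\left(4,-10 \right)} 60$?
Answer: $-175200$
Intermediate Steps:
$J{\left(C,v \right)} = 4 v$ ($J{\left(C,v \right)} = v + 3 v = 4 v$)
$73 J{\left(4,-10 \right)} 60 = 73 \cdot 4 \left(-10\right) 60 = 73 \left(-40\right) 60 = \left(-2920\right) 60 = -175200$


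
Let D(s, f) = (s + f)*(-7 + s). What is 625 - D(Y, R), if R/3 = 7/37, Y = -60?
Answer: -124208/37 ≈ -3357.0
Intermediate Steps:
R = 21/37 (R = 3*(7/37) = 21/37 ≈ 0.56757)
D(s, f) = (-7 + s)*(f + s) (D(s, f) = (f + s)*(-7 + s) = (-7 + s)*(f + s))
625 - D(Y, R) = 625 - ((-60)**2 - 7*21/37 - 7*(-60) + (21/37)*(-60)) = 625 - (3600 - 147/37 + 420 - 1260/37) = 625 - 1*147333/37 = 625 - 147333/37 = -124208/37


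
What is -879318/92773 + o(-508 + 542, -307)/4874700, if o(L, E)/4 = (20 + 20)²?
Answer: -42858177074/4522405431 ≈ -9.4769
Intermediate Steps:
o(L, E) = 6400 (o(L, E) = 4*(20 + 20)² = 4*40² = 4*1600 = 6400)
-879318/92773 + o(-508 + 542, -307)/4874700 = -879318/92773 + 6400/4874700 = -879318*1/92773 + 6400*(1/4874700) = -879318/92773 + 64/48747 = -42858177074/4522405431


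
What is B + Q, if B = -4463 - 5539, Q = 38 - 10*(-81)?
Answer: -9154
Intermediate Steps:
Q = 848 (Q = 38 + 810 = 848)
B = -10002
B + Q = -10002 + 848 = -9154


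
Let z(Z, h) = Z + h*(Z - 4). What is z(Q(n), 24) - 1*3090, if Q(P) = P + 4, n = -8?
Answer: -3286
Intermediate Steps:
Q(P) = 4 + P
z(Z, h) = Z + h*(-4 + Z)
z(Q(n), 24) - 1*3090 = ((4 - 8) - 4*24 + (4 - 8)*24) - 1*3090 = (-4 - 96 - 4*24) - 3090 = (-4 - 96 - 96) - 3090 = -196 - 3090 = -3286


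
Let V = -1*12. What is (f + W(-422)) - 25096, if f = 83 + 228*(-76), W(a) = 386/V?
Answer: -254239/6 ≈ -42373.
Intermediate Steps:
V = -12
W(a) = -193/6 (W(a) = 386/(-12) = 386*(-1/12) = -193/6)
f = -17245 (f = 83 - 17328 = -17245)
(f + W(-422)) - 25096 = (-17245 - 193/6) - 25096 = -103663/6 - 25096 = -254239/6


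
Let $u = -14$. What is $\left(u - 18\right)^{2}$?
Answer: $1024$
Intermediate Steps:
$\left(u - 18\right)^{2} = \left(-14 - 18\right)^{2} = \left(-32\right)^{2} = 1024$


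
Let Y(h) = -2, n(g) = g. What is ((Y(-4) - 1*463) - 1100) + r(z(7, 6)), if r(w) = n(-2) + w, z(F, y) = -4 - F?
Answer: -1578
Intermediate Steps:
r(w) = -2 + w
((Y(-4) - 1*463) - 1100) + r(z(7, 6)) = ((-2 - 1*463) - 1100) + (-2 + (-4 - 1*7)) = ((-2 - 463) - 1100) + (-2 + (-4 - 7)) = (-465 - 1100) + (-2 - 11) = -1565 - 13 = -1578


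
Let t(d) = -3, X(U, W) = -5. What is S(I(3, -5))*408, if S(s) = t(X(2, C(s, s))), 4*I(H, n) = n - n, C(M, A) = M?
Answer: -1224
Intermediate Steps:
I(H, n) = 0 (I(H, n) = (n - n)/4 = (¼)*0 = 0)
S(s) = -3
S(I(3, -5))*408 = -3*408 = -1224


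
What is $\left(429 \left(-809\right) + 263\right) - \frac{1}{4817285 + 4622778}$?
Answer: $- \frac{3273794968275}{9440063} \approx -3.468 \cdot 10^{5}$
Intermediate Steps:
$\left(429 \left(-809\right) + 263\right) - \frac{1}{4817285 + 4622778} = \left(-347061 + 263\right) - \frac{1}{9440063} = -346798 - \frac{1}{9440063} = - \frac{3273794968275}{9440063}$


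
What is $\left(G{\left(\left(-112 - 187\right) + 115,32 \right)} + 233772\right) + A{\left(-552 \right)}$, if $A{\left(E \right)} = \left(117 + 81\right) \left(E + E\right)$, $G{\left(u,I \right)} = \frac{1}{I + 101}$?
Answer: $\frac{2018941}{133} \approx 15180.0$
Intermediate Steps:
$G{\left(u,I \right)} = \frac{1}{101 + I}$
$A{\left(E \right)} = 396 E$ ($A{\left(E \right)} = 198 \cdot 2 E = 396 E$)
$\left(G{\left(\left(-112 - 187\right) + 115,32 \right)} + 233772\right) + A{\left(-552 \right)} = \left(\frac{1}{101 + 32} + 233772\right) + 396 \left(-552\right) = \left(\frac{1}{133} + 233772\right) - 218592 = \frac{31091677}{133} - 218592 = \frac{2018941}{133}$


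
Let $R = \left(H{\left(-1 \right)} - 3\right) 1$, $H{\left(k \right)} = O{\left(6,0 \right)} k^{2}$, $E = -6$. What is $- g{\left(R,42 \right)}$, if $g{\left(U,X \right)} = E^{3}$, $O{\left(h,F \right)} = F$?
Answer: $216$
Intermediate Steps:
$H{\left(k \right)} = 0$ ($H{\left(k \right)} = 0 k^{2} = 0$)
$R = -3$ ($R = \left(0 - 3\right) 1 = \left(-3\right) 1 = -3$)
$g{\left(U,X \right)} = -216$ ($g{\left(U,X \right)} = \left(-6\right)^{3} = -216$)
$- g{\left(R,42 \right)} = \left(-1\right) \left(-216\right) = 216$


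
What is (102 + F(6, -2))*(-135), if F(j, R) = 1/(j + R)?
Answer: -55215/4 ≈ -13804.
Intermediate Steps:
F(j, R) = 1/(R + j)
(102 + F(6, -2))*(-135) = (102 + 1/(-2 + 6))*(-135) = (102 + 1/4)*(-135) = (102 + ¼)*(-135) = (409/4)*(-135) = -55215/4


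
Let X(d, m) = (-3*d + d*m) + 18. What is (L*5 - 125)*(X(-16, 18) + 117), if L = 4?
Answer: 11025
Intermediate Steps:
X(d, m) = 18 - 3*d + d*m
(L*5 - 125)*(X(-16, 18) + 117) = (4*5 - 125)*((18 - 3*(-16) - 16*18) + 117) = (20 - 125)*((18 + 48 - 288) + 117) = -105*(-222 + 117) = -105*(-105) = 11025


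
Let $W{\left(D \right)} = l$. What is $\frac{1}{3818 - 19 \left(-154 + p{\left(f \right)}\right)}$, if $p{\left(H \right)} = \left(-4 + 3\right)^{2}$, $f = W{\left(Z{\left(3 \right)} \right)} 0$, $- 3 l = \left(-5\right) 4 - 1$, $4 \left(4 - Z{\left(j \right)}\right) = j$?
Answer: $\frac{1}{6725} \approx 0.0001487$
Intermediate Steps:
$Z{\left(j \right)} = 4 - \frac{j}{4}$
$l = 7$ ($l = - \frac{\left(-5\right) 4 - 1}{3} = - \frac{-20 - 1}{3} = \left(- \frac{1}{3}\right) \left(-21\right) = 7$)
$W{\left(D \right)} = 7$
$f = 0$ ($f = 7 \cdot 0 = 0$)
$p{\left(H \right)} = 1$ ($p{\left(H \right)} = \left(-1\right)^{2} = 1$)
$\frac{1}{3818 - 19 \left(-154 + p{\left(f \right)}\right)} = \frac{1}{3818 - 19 \left(-154 + 1\right)} = \frac{1}{3818 - -2907} = \frac{1}{3818 + 2907} = \frac{1}{6725}$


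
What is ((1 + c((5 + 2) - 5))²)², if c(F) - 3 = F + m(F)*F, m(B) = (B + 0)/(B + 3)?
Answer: 1336336/625 ≈ 2138.1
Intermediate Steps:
m(B) = B/(3 + B)
c(F) = 3 + F + F²/(3 + F) (c(F) = 3 + (F + (F/(3 + F))*F) = 3 + (F + F²/(3 + F)) = 3 + F + F²/(3 + F))
((1 + c((5 + 2) - 5))²)² = ((1 + (3 + ((5 + 2) - 5) + ((5 + 2) - 5)²/(3 + ((5 + 2) - 5))))²)² = ((1 + (3 + (7 - 5) + (7 - 5)²/(3 + (7 - 5))))²)² = ((1 + (3 + 2 + 2²/(3 + 2)))²)² = ((1 + (3 + 2 + 4/5))²)² = ((1 + (3 + 2 + 4*(⅕)))²)² = ((1 + (3 + 2 + ⅘))²)² = ((1 + 29/5)²)² = ((34/5)²)² = (1156/25)² = 1336336/625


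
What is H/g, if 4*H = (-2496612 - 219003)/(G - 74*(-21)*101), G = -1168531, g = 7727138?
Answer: 387945/4466625758072 ≈ 8.6854e-8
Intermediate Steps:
H = 387945/578044 (H = ((-2496612 - 219003)/(-1168531 - 74*(-21)*101))/4 = (-2715615/(-1168531 + 1554*101))/4 = (-2715615/(-1168531 + 156954))/4 = (-2715615/(-1011577))/4 = (-2715615*(-1/1011577))/4 = (1/4)*(387945/144511) = 387945/578044 ≈ 0.67113)
H/g = (387945/578044)/7727138 = (387945/578044)*(1/7727138) = 387945/4466625758072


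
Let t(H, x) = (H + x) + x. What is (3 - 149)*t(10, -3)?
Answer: -584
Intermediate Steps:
t(H, x) = H + 2*x
(3 - 149)*t(10, -3) = (3 - 149)*(10 + 2*(-3)) = -146*(10 - 6) = -146*4 = -584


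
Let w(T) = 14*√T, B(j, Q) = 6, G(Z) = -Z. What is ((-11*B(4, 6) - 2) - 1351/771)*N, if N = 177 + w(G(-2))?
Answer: -3172961/257 - 752906*√2/771 ≈ -13727.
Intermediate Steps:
N = 177 + 14*√2 (N = 177 + 14*√(-1*(-2)) = 177 + 14*√2 ≈ 196.80)
((-11*B(4, 6) - 2) - 1351/771)*N = ((-11*6 - 2) - 1351/771)*(177 + 14*√2) = ((-66 - 2) - 1351*1/771)*(177 + 14*√2) = (-68 - 1351/771)*(177 + 14*√2) = -53779*(177 + 14*√2)/771 = -3172961/257 - 752906*√2/771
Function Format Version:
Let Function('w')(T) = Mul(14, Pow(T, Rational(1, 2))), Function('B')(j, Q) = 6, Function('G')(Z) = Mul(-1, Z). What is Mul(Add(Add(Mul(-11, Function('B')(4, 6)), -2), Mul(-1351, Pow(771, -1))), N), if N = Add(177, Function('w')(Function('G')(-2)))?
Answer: Add(Rational(-3172961, 257), Mul(Rational(-752906, 771), Pow(2, Rational(1, 2)))) ≈ -13727.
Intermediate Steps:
N = Add(177, Mul(14, Pow(2, Rational(1, 2)))) (N = Add(177, Mul(14, Pow(Mul(-1, -2), Rational(1, 2)))) = Add(177, Mul(14, Pow(2, Rational(1, 2)))) ≈ 196.80)
Mul(Add(Add(Mul(-11, Function('B')(4, 6)), -2), Mul(-1351, Pow(771, -1))), N) = Mul(Add(Add(Mul(-11, 6), -2), Mul(-1351, Pow(771, -1))), Add(177, Mul(14, Pow(2, Rational(1, 2))))) = Mul(Add(Add(-66, -2), Mul(-1351, Rational(1, 771))), Add(177, Mul(14, Pow(2, Rational(1, 2))))) = Mul(Add(-68, Rational(-1351, 771)), Add(177, Mul(14, Pow(2, Rational(1, 2))))) = Mul(Rational(-53779, 771), Add(177, Mul(14, Pow(2, Rational(1, 2))))) = Add(Rational(-3172961, 257), Mul(Rational(-752906, 771), Pow(2, Rational(1, 2))))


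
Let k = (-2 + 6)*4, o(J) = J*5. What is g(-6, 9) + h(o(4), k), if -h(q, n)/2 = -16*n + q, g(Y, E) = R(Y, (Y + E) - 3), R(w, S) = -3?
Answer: 469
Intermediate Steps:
o(J) = 5*J
k = 16 (k = 4*4 = 16)
g(Y, E) = -3
h(q, n) = -2*q + 32*n (h(q, n) = -2*(-16*n + q) = -2*(q - 16*n) = -2*q + 32*n)
g(-6, 9) + h(o(4), k) = -3 + (-10*4 + 32*16) = -3 + (-2*20 + 512) = -3 + (-40 + 512) = -3 + 472 = 469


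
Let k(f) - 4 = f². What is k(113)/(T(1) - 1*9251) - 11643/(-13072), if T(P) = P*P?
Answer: -29635453/60458000 ≈ -0.49018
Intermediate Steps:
T(P) = P²
k(f) = 4 + f²
k(113)/(T(1) - 1*9251) - 11643/(-13072) = (4 + 113²)/(1² - 1*9251) - 11643/(-13072) = (4 + 12769)/(1 - 9251) - 11643*(-1/13072) = 12773/(-9250) + 11643/13072 = 12773*(-1/9250) + 11643/13072 = -12773/9250 + 11643/13072 = -29635453/60458000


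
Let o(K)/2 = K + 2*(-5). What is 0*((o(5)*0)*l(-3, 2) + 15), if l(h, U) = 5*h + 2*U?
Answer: 0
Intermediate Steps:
o(K) = -20 + 2*K (o(K) = 2*(K + 2*(-5)) = 2*(K - 10) = 2*(-10 + K) = -20 + 2*K)
l(h, U) = 2*U + 5*h
0*((o(5)*0)*l(-3, 2) + 15) = 0*(((-20 + 2*5)*0)*(2*2 + 5*(-3)) + 15) = 0*(((-20 + 10)*0)*(4 - 15) + 15) = 0*(-10*0*(-11) + 15) = 0*(0*(-11) + 15) = 0*(0 + 15) = 0*15 = 0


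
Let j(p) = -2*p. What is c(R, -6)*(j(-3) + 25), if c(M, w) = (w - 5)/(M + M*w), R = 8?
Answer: 341/40 ≈ 8.5250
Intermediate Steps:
c(M, w) = (-5 + w)/(M + M*w)
c(R, -6)*(j(-3) + 25) = ((-5 - 6)/(8*(1 - 6)))*(-2*(-3) + 25) = ((⅛)*(-11)/(-5))*(6 + 25) = ((⅛)*(-⅕)*(-11))*31 = (11/40)*31 = 341/40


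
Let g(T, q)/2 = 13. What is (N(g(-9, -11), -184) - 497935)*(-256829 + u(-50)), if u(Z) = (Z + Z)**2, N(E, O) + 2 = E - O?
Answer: 122853457683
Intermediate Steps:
g(T, q) = 26 (g(T, q) = 2*13 = 26)
N(E, O) = -2 + E - O (N(E, O) = -2 + (E - O) = -2 + E - O)
u(Z) = 4*Z**2 (u(Z) = (2*Z)**2 = 4*Z**2)
(N(g(-9, -11), -184) - 497935)*(-256829 + u(-50)) = ((-2 + 26 - 1*(-184)) - 497935)*(-256829 + 4*(-50)**2) = ((-2 + 26 + 184) - 497935)*(-256829 + 4*2500) = (208 - 497935)*(-256829 + 10000) = -497727*(-246829) = 122853457683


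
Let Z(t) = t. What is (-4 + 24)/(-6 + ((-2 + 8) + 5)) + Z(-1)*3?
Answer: 1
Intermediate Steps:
(-4 + 24)/(-6 + ((-2 + 8) + 5)) + Z(-1)*3 = (-4 + 24)/(-6 + ((-2 + 8) + 5)) - 1*3 = 20/(-6 + (6 + 5)) - 3 = 20/(-6 + 11) - 3 = 20/5 - 3 = 20*(1/5) - 3 = 4 - 3 = 1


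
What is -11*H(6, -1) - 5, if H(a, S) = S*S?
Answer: -16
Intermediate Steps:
H(a, S) = S**2
-11*H(6, -1) - 5 = -11*(-1)**2 - 5 = -11*1 - 5 = -11 - 5 = -16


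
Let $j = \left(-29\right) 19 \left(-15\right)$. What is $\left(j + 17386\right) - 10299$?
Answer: $15352$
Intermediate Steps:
$j = 8265$ ($j = \left(-551\right) \left(-15\right) = 8265$)
$\left(j + 17386\right) - 10299 = \left(8265 + 17386\right) - 10299 = 25651 - 10299 = 15352$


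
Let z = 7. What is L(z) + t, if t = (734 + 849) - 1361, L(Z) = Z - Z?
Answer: 222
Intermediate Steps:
L(Z) = 0
t = 222 (t = 1583 - 1361 = 222)
L(z) + t = 0 + 222 = 222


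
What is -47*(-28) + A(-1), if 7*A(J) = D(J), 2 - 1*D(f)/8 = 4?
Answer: 9196/7 ≈ 1313.7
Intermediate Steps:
D(f) = -16 (D(f) = 16 - 8*4 = 16 - 32 = -16)
A(J) = -16/7 (A(J) = (⅐)*(-16) = -16/7)
-47*(-28) + A(-1) = -47*(-28) - 16/7 = 1316 - 16/7 = 9196/7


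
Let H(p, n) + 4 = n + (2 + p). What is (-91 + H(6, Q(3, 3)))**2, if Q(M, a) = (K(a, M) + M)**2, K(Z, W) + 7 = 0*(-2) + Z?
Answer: 7396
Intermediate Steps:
K(Z, W) = -7 + Z (K(Z, W) = -7 + (0*(-2) + Z) = -7 + (0 + Z) = -7 + Z)
Q(M, a) = (-7 + M + a)**2 (Q(M, a) = ((-7 + a) + M)**2 = (-7 + M + a)**2)
H(p, n) = -2 + n + p (H(p, n) = -4 + (n + (2 + p)) = -4 + (2 + n + p) = -2 + n + p)
(-91 + H(6, Q(3, 3)))**2 = (-91 + (-2 + (-7 + 3 + 3)**2 + 6))**2 = (-91 + (-2 + (-1)**2 + 6))**2 = (-91 + (-2 + 1 + 6))**2 = (-91 + 5)**2 = (-86)**2 = 7396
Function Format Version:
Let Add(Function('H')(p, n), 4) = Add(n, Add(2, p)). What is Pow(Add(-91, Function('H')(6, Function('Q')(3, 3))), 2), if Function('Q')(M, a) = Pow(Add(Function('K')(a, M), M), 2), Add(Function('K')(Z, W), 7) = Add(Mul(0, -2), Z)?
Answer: 7396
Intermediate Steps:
Function('K')(Z, W) = Add(-7, Z) (Function('K')(Z, W) = Add(-7, Add(Mul(0, -2), Z)) = Add(-7, Add(0, Z)) = Add(-7, Z))
Function('Q')(M, a) = Pow(Add(-7, M, a), 2) (Function('Q')(M, a) = Pow(Add(Add(-7, a), M), 2) = Pow(Add(-7, M, a), 2))
Function('H')(p, n) = Add(-2, n, p) (Function('H')(p, n) = Add(-4, Add(n, Add(2, p))) = Add(-4, Add(2, n, p)) = Add(-2, n, p))
Pow(Add(-91, Function('H')(6, Function('Q')(3, 3))), 2) = Pow(Add(-91, Add(-2, Pow(Add(-7, 3, 3), 2), 6)), 2) = Pow(Add(-91, Add(-2, Pow(-1, 2), 6)), 2) = Pow(Add(-91, Add(-2, 1, 6)), 2) = Pow(Add(-91, 5), 2) = Pow(-86, 2) = 7396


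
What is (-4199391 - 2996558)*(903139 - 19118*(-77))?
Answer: -17091997963525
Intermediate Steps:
(-4199391 - 2996558)*(903139 - 19118*(-77)) = -7195949*(903139 + 1472086) = -7195949*2375225 = -17091997963525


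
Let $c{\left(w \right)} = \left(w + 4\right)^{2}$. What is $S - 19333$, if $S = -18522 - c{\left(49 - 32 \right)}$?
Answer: $-38296$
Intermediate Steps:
$c{\left(w \right)} = \left(4 + w\right)^{2}$
$S = -18963$ ($S = -18522 - \left(4 + \left(49 - 32\right)\right)^{2} = -18522 - \left(4 + 17\right)^{2} = -18522 - 21^{2} = -18522 - 441 = -18963$)
$S - 19333 = -18963 - 19333 = -38296$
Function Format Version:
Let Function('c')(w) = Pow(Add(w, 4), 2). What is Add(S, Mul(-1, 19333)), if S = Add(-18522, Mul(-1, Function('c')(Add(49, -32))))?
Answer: -38296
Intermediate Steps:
Function('c')(w) = Pow(Add(4, w), 2)
S = -18963 (S = Add(-18522, Mul(-1, Pow(Add(4, Add(49, -32)), 2))) = Add(-18522, Mul(-1, Pow(Add(4, 17), 2))) = Add(-18522, Mul(-1, Pow(21, 2))) = Add(-18522, Mul(-1, 441)) = Add(-18522, -441) = -18963)
Add(S, Mul(-1, 19333)) = Add(-18963, Mul(-1, 19333)) = Add(-18963, -19333) = -38296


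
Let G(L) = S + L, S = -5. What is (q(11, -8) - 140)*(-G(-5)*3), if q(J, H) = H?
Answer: -4440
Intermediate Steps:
G(L) = -5 + L
(q(11, -8) - 140)*(-G(-5)*3) = (-8 - 140)*(-(-5 - 5)*3) = -148*(-1*(-10))*3 = -1480*3 = -148*30 = -4440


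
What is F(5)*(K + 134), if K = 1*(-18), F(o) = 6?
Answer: 696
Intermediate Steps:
K = -18
F(5)*(K + 134) = 6*(-18 + 134) = 6*116 = 696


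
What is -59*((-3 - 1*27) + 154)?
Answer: -7316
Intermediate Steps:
-59*((-3 - 1*27) + 154) = -59*((-3 - 27) + 154) = -59*(-30 + 154) = -59*124 = -7316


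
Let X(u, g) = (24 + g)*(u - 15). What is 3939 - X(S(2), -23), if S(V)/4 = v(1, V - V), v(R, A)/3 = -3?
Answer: 3990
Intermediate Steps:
v(R, A) = -9 (v(R, A) = 3*(-3) = -9)
S(V) = -36 (S(V) = 4*(-9) = -36)
X(u, g) = (-15 + u)*(24 + g) (X(u, g) = (24 + g)*(-15 + u) = (-15 + u)*(24 + g))
3939 - X(S(2), -23) = 3939 - (-360 - 15*(-23) + 24*(-36) - 23*(-36)) = 3939 - (-360 + 345 - 864 + 828) = 3939 - 1*(-51) = 3939 + 51 = 3990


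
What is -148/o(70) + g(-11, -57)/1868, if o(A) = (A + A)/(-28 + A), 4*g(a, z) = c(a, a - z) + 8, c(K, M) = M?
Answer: -829257/18680 ≈ -44.393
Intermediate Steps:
g(a, z) = 2 - z/4 + a/4 (g(a, z) = ((a - z) + 8)/4 = (8 + a - z)/4 = 2 - z/4 + a/4)
o(A) = 2*A/(-28 + A) (o(A) = (2*A)/(-28 + A) = 2*A/(-28 + A))
-148/o(70) + g(-11, -57)/1868 = -148/(2*70/(-28 + 70)) + (2 - ¼*(-57) + (¼)*(-11))/1868 = -148/(2*70/42) + (2 + 57/4 - 11/4)*(1/1868) = -148/(2*70*(1/42)) + (27/2)*(1/1868) = -148/10/3 + 27/3736 = -148*3/10 + 27/3736 = -222/5 + 27/3736 = -829257/18680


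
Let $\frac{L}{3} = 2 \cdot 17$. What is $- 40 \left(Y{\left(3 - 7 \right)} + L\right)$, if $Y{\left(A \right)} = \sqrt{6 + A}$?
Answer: $-4080 - 40 \sqrt{2} \approx -4136.6$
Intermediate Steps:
$L = 102$ ($L = 3 \cdot 2 \cdot 17 = 3 \cdot 34 = 102$)
$- 40 \left(Y{\left(3 - 7 \right)} + L\right) = - 40 \left(\sqrt{6 + \left(3 - 7\right)} + 102\right) = - 40 \left(\sqrt{6 - 4} + 102\right) = - 40 \left(\sqrt{2} + 102\right) = - 40 \left(102 + \sqrt{2}\right) = -4080 - 40 \sqrt{2}$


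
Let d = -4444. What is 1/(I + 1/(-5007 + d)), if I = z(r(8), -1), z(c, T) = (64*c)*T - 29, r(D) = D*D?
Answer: -9451/38985376 ≈ -0.00024242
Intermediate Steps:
r(D) = D²
z(c, T) = -29 + 64*T*c (z(c, T) = 64*T*c - 29 = -29 + 64*T*c)
I = -4125 (I = -29 + 64*(-1)*8² = -29 + 64*(-1)*64 = -29 - 4096 = -4125)
1/(I + 1/(-5007 + d)) = 1/(-4125 + 1/(-5007 - 4444)) = 1/(-4125 + 1/(-9451)) = 1/(-4125 - 1/9451) = 1/(-38985376/9451) = -9451/38985376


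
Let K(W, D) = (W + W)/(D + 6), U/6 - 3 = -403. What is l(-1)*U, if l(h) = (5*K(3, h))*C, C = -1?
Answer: 14400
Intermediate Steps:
U = -2400 (U = 18 + 6*(-403) = 18 - 2418 = -2400)
K(W, D) = 2*W/(6 + D) (K(W, D) = (2*W)/(6 + D) = 2*W/(6 + D))
l(h) = -30/(6 + h) (l(h) = (5*(2*3/(6 + h)))*(-1) = (5*(6/(6 + h)))*(-1) = (30/(6 + h))*(-1) = -30/(6 + h))
l(-1)*U = -30/(6 - 1)*(-2400) = -30/5*(-2400) = -30*1/5*(-2400) = -6*(-2400) = 14400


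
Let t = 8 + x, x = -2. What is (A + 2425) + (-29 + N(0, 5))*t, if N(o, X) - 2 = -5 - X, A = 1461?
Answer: 3664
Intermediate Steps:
N(o, X) = -3 - X (N(o, X) = 2 + (-5 - X) = -3 - X)
t = 6 (t = 8 - 2 = 6)
(A + 2425) + (-29 + N(0, 5))*t = (1461 + 2425) + (-29 + (-3 - 1*5))*6 = 3886 + (-29 + (-3 - 5))*6 = 3886 + (-29 - 8)*6 = 3886 - 37*6 = 3886 - 222 = 3664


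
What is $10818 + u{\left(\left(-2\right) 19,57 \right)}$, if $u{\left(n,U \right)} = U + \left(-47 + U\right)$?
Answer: $10885$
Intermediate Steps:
$u{\left(n,U \right)} = -47 + 2 U$
$10818 + u{\left(\left(-2\right) 19,57 \right)} = 10818 + \left(-47 + 2 \cdot 57\right) = 10818 + \left(-47 + 114\right) = 10818 + 67 = 10885$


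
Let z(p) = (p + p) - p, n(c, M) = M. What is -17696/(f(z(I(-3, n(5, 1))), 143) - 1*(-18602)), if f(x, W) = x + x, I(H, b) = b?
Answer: -4424/4651 ≈ -0.95119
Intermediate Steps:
z(p) = p (z(p) = 2*p - p = p)
f(x, W) = 2*x
-17696/(f(z(I(-3, n(5, 1))), 143) - 1*(-18602)) = -17696/(2*1 - 1*(-18602)) = -17696/(2 + 18602) = -17696/18604 = -17696*1/18604 = -4424/4651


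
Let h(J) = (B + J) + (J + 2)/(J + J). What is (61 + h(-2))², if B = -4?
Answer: 3025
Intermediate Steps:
h(J) = -4 + J + (2 + J)/(2*J) (h(J) = (-4 + J) + (J + 2)/(J + J) = (-4 + J) + (2 + J)/((2*J)) = (-4 + J) + (2 + J)*(1/(2*J)) = (-4 + J) + (2 + J)/(2*J) = -4 + J + (2 + J)/(2*J))
(61 + h(-2))² = (61 + (-7/2 - 2 + 1/(-2)))² = (61 + (-7/2 - 2 - ½))² = (61 - 6)² = 55² = 3025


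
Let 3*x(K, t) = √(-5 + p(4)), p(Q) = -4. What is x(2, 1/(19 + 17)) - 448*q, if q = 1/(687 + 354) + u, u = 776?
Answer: -361902016/1041 + I ≈ -3.4765e+5 + 1.0*I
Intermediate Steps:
q = 807817/1041 (q = 1/(687 + 354) + 776 = 1/1041 + 776 = 807817/1041 ≈ 776.00)
x(K, t) = I (x(K, t) = √(-5 - 4)/3 = √(-9)/3 = (3*I)/3 = I)
x(2, 1/(19 + 17)) - 448*q = I - 448*807817/1041 = I - 361902016/1041 = -361902016/1041 + I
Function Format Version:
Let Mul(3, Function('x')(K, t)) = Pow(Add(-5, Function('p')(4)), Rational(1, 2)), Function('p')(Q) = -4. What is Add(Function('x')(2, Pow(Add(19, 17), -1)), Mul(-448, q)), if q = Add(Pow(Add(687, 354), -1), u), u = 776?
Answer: Add(Rational(-361902016, 1041), I) ≈ Add(-3.4765e+5, Mul(1.0000, I))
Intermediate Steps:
q = Rational(807817, 1041) (q = Add(Pow(Add(687, 354), -1), 776) = Add(Pow(1041, -1), 776) = Add(Rational(1, 1041), 776) = Rational(807817, 1041) ≈ 776.00)
Function('x')(K, t) = I (Function('x')(K, t) = Mul(Rational(1, 3), Pow(Add(-5, -4), Rational(1, 2))) = Mul(Rational(1, 3), Pow(-9, Rational(1, 2))) = Mul(Rational(1, 3), Mul(3, I)) = I)
Add(Function('x')(2, Pow(Add(19, 17), -1)), Mul(-448, q)) = Add(I, Mul(-448, Rational(807817, 1041))) = Add(I, Rational(-361902016, 1041)) = Add(Rational(-361902016, 1041), I)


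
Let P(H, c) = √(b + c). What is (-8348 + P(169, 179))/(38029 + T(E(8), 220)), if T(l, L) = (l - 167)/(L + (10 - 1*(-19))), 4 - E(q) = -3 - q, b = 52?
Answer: -2078652/9469069 + 249*√231/9469069 ≈ -0.21912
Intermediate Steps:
E(q) = 7 + q (E(q) = 4 - (-3 - q) = 4 + (3 + q) = 7 + q)
P(H, c) = √(52 + c)
T(l, L) = (-167 + l)/(29 + L) (T(l, L) = (-167 + l)/(L + (10 + 19)) = (-167 + l)/(L + 29) = (-167 + l)/(29 + L))
(-8348 + P(169, 179))/(38029 + T(E(8), 220)) = (-8348 + √(52 + 179))/(38029 + (-167 + (7 + 8))/(29 + 220)) = (-8348 + √231)/(38029 + (-167 + 15)/249) = (-8348 + √231)/(38029 + (1/249)*(-152)) = (-8348 + √231)/(38029 - 152/249) = (-8348 + √231)/(9469069/249) = (-8348 + √231)*(249/9469069) = -2078652/9469069 + 249*√231/9469069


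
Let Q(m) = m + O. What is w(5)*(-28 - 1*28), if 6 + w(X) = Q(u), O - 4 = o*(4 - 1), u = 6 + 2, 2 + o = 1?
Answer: -168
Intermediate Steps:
o = -1 (o = -2 + 1 = -1)
u = 8
O = 1 (O = 4 - (4 - 1) = 4 - 1*3 = 4 - 3 = 1)
Q(m) = 1 + m (Q(m) = m + 1 = 1 + m)
w(X) = 3 (w(X) = -6 + (1 + 8) = -6 + 9 = 3)
w(5)*(-28 - 1*28) = 3*(-28 - 1*28) = 3*(-28 - 28) = 3*(-56) = -168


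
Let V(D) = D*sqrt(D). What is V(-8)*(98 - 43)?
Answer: -880*I*sqrt(2) ≈ -1244.5*I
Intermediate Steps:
V(D) = D**(3/2)
V(-8)*(98 - 43) = (-8)**(3/2)*(98 - 43) = -16*I*sqrt(2)*55 = -880*I*sqrt(2)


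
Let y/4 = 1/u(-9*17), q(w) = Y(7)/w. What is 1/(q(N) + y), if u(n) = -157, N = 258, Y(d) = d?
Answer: 40506/67 ≈ 604.57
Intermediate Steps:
q(w) = 7/w
y = -4/157 (y = 4/(-157) = 4*(-1/157) = -4/157 ≈ -0.025478)
1/(q(N) + y) = 1/(7/258 - 4/157) = 1/(67/40506) = 40506/67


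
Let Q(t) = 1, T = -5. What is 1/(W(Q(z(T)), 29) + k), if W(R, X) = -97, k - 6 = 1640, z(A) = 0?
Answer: 1/1549 ≈ 0.00064558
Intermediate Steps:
k = 1646 (k = 6 + 1640 = 1646)
1/(W(Q(z(T)), 29) + k) = 1/(-97 + 1646) = 1/1549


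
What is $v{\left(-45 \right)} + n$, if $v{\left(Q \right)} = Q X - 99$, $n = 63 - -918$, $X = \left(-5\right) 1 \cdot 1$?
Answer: $1107$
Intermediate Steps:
$X = -5$ ($X = \left(-5\right) 1 = -5$)
$n = 981$ ($n = 63 + 918 = 981$)
$v{\left(Q \right)} = -99 - 5 Q$ ($v{\left(Q \right)} = Q \left(-5\right) - 99 = - 5 Q - 99 = -99 - 5 Q$)
$v{\left(-45 \right)} + n = \left(-99 - -225\right) + 981 = \left(-99 + 225\right) + 981 = 126 + 981 = 1107$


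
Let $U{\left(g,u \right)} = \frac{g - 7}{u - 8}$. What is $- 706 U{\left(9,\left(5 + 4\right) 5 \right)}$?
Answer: $- \frac{1412}{37} \approx -38.162$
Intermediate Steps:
$U{\left(g,u \right)} = \frac{-7 + g}{-8 + u}$
$- 706 U{\left(9,\left(5 + 4\right) 5 \right)} = - 706 \frac{-7 + 9}{-8 + \left(5 + 4\right) 5} = - 706 \frac{1}{-8 + 9 \cdot 5} \cdot 2 = - 706 \frac{1}{-8 + 45} \cdot 2 = - 706 \cdot \frac{1}{37} \cdot 2 = \left(-706\right) \frac{2}{37} = - \frac{1412}{37}$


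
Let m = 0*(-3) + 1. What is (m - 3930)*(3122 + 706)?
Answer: -15040212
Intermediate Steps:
m = 1 (m = 0 + 1 = 1)
(m - 3930)*(3122 + 706) = (1 - 3930)*(3122 + 706) = -3929*3828 = -15040212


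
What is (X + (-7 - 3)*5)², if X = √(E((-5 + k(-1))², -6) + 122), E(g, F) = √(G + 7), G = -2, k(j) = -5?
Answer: (50 - √(122 + √5))² ≈ 1509.6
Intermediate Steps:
E(g, F) = √5 (E(g, F) = √(-2 + 7) = √5)
X = √(122 + √5) (X = √(√5 + 122) = √(122 + √5) ≈ 11.146)
(X + (-7 - 3)*5)² = (√(122 + √5) + (-7 - 3)*5)² = (√(122 + √5) - 10*5)² = (√(122 + √5) - 50)² = (-50 + √(122 + √5))²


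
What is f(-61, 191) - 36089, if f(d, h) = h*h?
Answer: 392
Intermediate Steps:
f(d, h) = h²
f(-61, 191) - 36089 = 191² - 36089 = 36481 - 36089 = 392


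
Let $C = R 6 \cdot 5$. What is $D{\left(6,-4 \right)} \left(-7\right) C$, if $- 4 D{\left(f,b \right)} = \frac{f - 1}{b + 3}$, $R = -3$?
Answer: $\frac{1575}{2} \approx 787.5$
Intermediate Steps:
$D{\left(f,b \right)} = - \frac{-1 + f}{4 \left(3 + b\right)}$ ($D{\left(f,b \right)} = - \frac{\left(f - 1\right) \frac{1}{b + 3}}{4} = - \frac{\left(-1 + f\right) \frac{1}{3 + b}}{4} = - \frac{\frac{1}{3 + b} \left(-1 + f\right)}{4} = - \frac{-1 + f}{4 \left(3 + b\right)}$)
$C = -90$ ($C = \left(-3\right) 6 \cdot 5 = \left(-18\right) 5 = -90$)
$D{\left(6,-4 \right)} \left(-7\right) C = \frac{1 - 6}{4 \left(3 - 4\right)} \left(-7\right) \left(-90\right) = \frac{1 - 6}{4 \left(-1\right)} \left(-7\right) \left(-90\right) = \frac{1}{4} \left(-1\right) \left(-5\right) \left(-7\right) \left(-90\right) = \frac{5}{4} \left(-7\right) \left(-90\right) = \left(- \frac{35}{4}\right) \left(-90\right) = \frac{1575}{2}$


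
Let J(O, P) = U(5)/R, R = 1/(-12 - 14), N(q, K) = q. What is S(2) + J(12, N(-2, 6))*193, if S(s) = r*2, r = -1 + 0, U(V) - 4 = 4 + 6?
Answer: -70254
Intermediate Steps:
U(V) = 14 (U(V) = 4 + (4 + 6) = 4 + 10 = 14)
r = -1
R = -1/26 (R = 1/(-26) = -1/26 ≈ -0.038462)
J(O, P) = -364 (J(O, P) = 14/(-1/26) = 14*(-26) = -364)
S(s) = -2 (S(s) = -1*2 = -2)
S(2) + J(12, N(-2, 6))*193 = -2 - 364*193 = -2 - 70252 = -70254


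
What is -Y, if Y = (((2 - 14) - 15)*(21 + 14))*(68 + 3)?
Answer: 67095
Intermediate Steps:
Y = -67095 (Y = ((-12 - 15)*35)*71 = -27*35*71 = -945*71 = -67095)
-Y = -1*(-67095) = 67095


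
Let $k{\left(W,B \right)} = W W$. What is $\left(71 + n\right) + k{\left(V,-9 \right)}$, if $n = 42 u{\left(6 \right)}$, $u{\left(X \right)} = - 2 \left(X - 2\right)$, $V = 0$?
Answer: $-265$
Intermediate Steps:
$k{\left(W,B \right)} = W^{2}$
$u{\left(X \right)} = 4 - 2 X$ ($u{\left(X \right)} = - 2 \left(-2 + X\right) = 4 - 2 X$)
$n = -336$ ($n = 42 \left(4 - 12\right) = 42 \left(-8\right) = -336$)
$\left(71 + n\right) + k{\left(V,-9 \right)} = \left(71 - 336\right) + 0^{2} = -265 + 0 = -265$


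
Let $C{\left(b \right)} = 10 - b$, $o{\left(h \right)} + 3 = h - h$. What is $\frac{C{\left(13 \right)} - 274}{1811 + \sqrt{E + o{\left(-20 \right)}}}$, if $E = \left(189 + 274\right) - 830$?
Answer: $- \frac{501647}{3280091} + \frac{277 i \sqrt{370}}{3280091} \approx -0.15294 + 0.0016244 i$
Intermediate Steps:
$o{\left(h \right)} = -3$ ($o{\left(h \right)} = -3 + \left(h - h\right) = -3 + 0 = -3$)
$E = -367$ ($E = 463 - 830 = -367$)
$\frac{C{\left(13 \right)} - 274}{1811 + \sqrt{E + o{\left(-20 \right)}}} = \frac{\left(10 - 13\right) - 274}{1811 + \sqrt{-367 - 3}} = \frac{\left(10 - 13\right) - 274}{1811 + \sqrt{-370}} = \frac{-3 - 274}{1811 + i \sqrt{370}} = - \frac{277}{1811 + i \sqrt{370}}$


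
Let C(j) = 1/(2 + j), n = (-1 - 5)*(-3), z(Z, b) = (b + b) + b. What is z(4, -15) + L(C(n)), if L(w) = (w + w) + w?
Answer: -897/20 ≈ -44.850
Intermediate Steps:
z(Z, b) = 3*b (z(Z, b) = 2*b + b = 3*b)
n = 18 (n = -6*(-3) = 18)
L(w) = 3*w (L(w) = 2*w + w = 3*w)
z(4, -15) + L(C(n)) = 3*(-15) + 3/(2 + 18) = -45 + 3/20 = -897/20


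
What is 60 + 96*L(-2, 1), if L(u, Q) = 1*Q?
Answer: 156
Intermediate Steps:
L(u, Q) = Q
60 + 96*L(-2, 1) = 60 + 96*1 = 60 + 96 = 156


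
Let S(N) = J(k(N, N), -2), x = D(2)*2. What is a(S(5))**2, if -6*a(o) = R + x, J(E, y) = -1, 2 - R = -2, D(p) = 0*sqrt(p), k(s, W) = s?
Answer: 4/9 ≈ 0.44444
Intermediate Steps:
D(p) = 0
x = 0 (x = 0*2 = 0)
R = 4 (R = 2 - 1*(-2) = 2 + 2 = 4)
S(N) = -1
a(o) = -2/3 (a(o) = -(4 + 0)/6 = -1/6*4 = -2/3)
a(S(5))**2 = (-2/3)**2 = 4/9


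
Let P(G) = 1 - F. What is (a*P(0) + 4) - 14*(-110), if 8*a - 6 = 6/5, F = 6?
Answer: 3079/2 ≈ 1539.5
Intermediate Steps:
a = 9/10 (a = 3/4 + (6/5)/8 = 3/4 + (6*(1/5))/8 = 3/4 + (1/8)*(6/5) = 3/4 + 3/20 = 9/10 ≈ 0.90000)
P(G) = -5 (P(G) = 1 - 1*6 = 1 - 6 = -5)
(a*P(0) + 4) - 14*(-110) = ((9/10)*(-5) + 4) - 14*(-110) = (-9/2 + 4) + 1540 = -1/2 + 1540 = 3079/2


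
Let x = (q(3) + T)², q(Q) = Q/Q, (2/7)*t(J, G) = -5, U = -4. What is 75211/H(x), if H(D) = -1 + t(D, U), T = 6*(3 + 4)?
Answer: -150422/37 ≈ -4065.5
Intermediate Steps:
t(J, G) = -35/2 (t(J, G) = (7/2)*(-5) = -35/2)
q(Q) = 1
T = 42 (T = 6*7 = 42)
x = 1849 (x = (1 + 42)² = 43² = 1849)
H(D) = -37/2 (H(D) = -1 - 35/2 = -37/2)
75211/H(x) = 75211/(-37/2) = 75211*(-2/37) = -150422/37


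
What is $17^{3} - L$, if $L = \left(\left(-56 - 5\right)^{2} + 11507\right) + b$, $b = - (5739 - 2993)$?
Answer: $-7569$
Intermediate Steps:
$b = -2746$ ($b = \left(-1\right) 2746 = -2746$)
$L = 12482$ ($L = \left(\left(-56 - 5\right)^{2} + 11507\right) - 2746 = \left(\left(-61\right)^{2} + 11507\right) - 2746 = \left(3721 + 11507\right) - 2746 = 15228 - 2746 = 12482$)
$17^{3} - L = 17^{3} - 12482 = 4913 - 12482 = -7569$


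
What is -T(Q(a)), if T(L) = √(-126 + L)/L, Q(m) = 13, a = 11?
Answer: -I*√113/13 ≈ -0.8177*I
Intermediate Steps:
T(L) = √(-126 + L)/L
-T(Q(a)) = -√(-126 + 13)/13 = -√(-113)/13 = -I*√113/13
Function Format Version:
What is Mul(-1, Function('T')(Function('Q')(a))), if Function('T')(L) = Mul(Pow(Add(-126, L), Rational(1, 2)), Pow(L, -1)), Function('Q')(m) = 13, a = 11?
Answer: Mul(Rational(-1, 13), I, Pow(113, Rational(1, 2))) ≈ Mul(-0.81770, I)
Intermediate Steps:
Function('T')(L) = Mul(Pow(L, -1), Pow(Add(-126, L), Rational(1, 2)))
Mul(-1, Function('T')(Function('Q')(a))) = Mul(-1, Mul(Pow(13, -1), Pow(Add(-126, 13), Rational(1, 2)))) = Mul(-1, Mul(Rational(1, 13), Pow(-113, Rational(1, 2)))) = Mul(-1, Mul(Rational(1, 13), Mul(I, Pow(113, Rational(1, 2))))) = Mul(-1, Mul(Rational(1, 13), I, Pow(113, Rational(1, 2)))) = Mul(Rational(-1, 13), I, Pow(113, Rational(1, 2)))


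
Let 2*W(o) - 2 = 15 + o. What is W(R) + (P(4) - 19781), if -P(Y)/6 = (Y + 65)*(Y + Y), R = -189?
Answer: -23179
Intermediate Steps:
P(Y) = -12*Y*(65 + Y) (P(Y) = -6*(Y + 65)*(Y + Y) = -6*(65 + Y)*2*Y = -12*Y*(65 + Y))
W(o) = 17/2 + o/2 (W(o) = 1 + (15 + o)/2 = 1 + (15/2 + o/2) = 17/2 + o/2)
W(R) + (P(4) - 19781) = (17/2 + (1/2)*(-189)) + (-12*4*(65 + 4) - 19781) = (17/2 - 189/2) + (-12*4*69 - 19781) = -86 + (-3312 - 19781) = -86 - 23093 = -23179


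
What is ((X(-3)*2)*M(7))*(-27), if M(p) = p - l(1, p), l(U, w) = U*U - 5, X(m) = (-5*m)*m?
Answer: 26730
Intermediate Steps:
X(m) = -5*m²
l(U, w) = -5 + U² (l(U, w) = U² - 5 = -5 + U²)
M(p) = 4 + p (M(p) = p - (-5 + 1²) = p - (-5 + 1) = p - 1*(-4) = p + 4 = 4 + p)
((X(-3)*2)*M(7))*(-27) = ((-5*(-3)²*2)*(4 + 7))*(-27) = ((-5*9*2)*11)*(-27) = (-45*2*11)*(-27) = -90*11*(-27) = -990*(-27) = 26730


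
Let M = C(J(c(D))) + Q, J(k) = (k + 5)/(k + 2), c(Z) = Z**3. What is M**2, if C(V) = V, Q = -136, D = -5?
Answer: 30647296/1681 ≈ 18232.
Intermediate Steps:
J(k) = (5 + k)/(2 + k)
M = -5536/41 (M = (5 + (-5)**3)/(2 + (-5)**3) - 136 = (5 - 125)/(2 - 125) - 136 = -120/(-123) - 136 = -1/123*(-120) - 136 = 40/41 - 136 = -5536/41 ≈ -135.02)
M**2 = (-5536/41)**2 = 30647296/1681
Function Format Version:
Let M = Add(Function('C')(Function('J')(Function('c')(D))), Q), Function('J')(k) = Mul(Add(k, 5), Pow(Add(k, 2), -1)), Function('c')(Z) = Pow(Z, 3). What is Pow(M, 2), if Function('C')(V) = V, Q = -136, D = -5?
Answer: Rational(30647296, 1681) ≈ 18232.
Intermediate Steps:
Function('J')(k) = Mul(Pow(Add(2, k), -1), Add(5, k)) (Function('J')(k) = Mul(Add(5, k), Pow(Add(2, k), -1)) = Mul(Pow(Add(2, k), -1), Add(5, k)))
M = Rational(-5536, 41) (M = Add(Mul(Pow(Add(2, Pow(-5, 3)), -1), Add(5, Pow(-5, 3))), -136) = Add(Mul(Pow(Add(2, -125), -1), Add(5, -125)), -136) = Add(Mul(Pow(-123, -1), -120), -136) = Add(Mul(Rational(-1, 123), -120), -136) = Add(Rational(40, 41), -136) = Rational(-5536, 41) ≈ -135.02)
Pow(M, 2) = Pow(Rational(-5536, 41), 2) = Rational(30647296, 1681)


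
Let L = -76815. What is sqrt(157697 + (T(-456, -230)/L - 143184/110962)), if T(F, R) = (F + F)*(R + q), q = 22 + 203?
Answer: sqrt(1414409996308348860049)/94706067 ≈ 397.11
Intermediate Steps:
q = 225
T(F, R) = 2*F*(225 + R) (T(F, R) = (F + F)*(R + 225) = (2*F)*(225 + R) = 2*F*(225 + R))
sqrt(157697 + (T(-456, -230)/L - 143184/110962)) = sqrt(157697 + ((2*(-456)*(225 - 230))/(-76815) - 143184/110962)) = sqrt(157697 + ((2*(-456)*(-5))*(-1/76815) - 143184*1/110962)) = sqrt(157697 + (4560*(-1/76815) - 71592/55481)) = sqrt(157697 + (-304/5121 - 71592/55481)) = sqrt(157697 - 383488856/284118201) = sqrt(44804204454241/284118201) = sqrt(1414409996308348860049)/94706067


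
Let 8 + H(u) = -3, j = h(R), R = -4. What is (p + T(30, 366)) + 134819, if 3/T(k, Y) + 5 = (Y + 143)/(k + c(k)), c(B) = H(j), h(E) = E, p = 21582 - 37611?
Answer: 16393039/138 ≈ 1.1879e+5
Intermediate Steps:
p = -16029
j = -4
H(u) = -11 (H(u) = -8 - 3 = -11)
c(B) = -11
T(k, Y) = 3/(-5 + (143 + Y)/(-11 + k)) (T(k, Y) = 3/(-5 + (Y + 143)/(k - 11)) = 3/(-5 + (143 + Y)/(-11 + k)))
(p + T(30, 366)) + 134819 = (-16029 + 3*(-11 + 30)/(198 + 366 - 5*30)) + 134819 = (-16029 + 3*19/(198 + 366 - 150)) + 134819 = (-16029 + 3*19/414) + 134819 = (-16029 + 3*(1/414)*19) + 134819 = (-16029 + 19/138) + 134819 = -2211983/138 + 134819 = 16393039/138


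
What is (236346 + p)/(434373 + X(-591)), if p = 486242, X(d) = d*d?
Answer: 361294/391827 ≈ 0.92208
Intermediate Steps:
X(d) = d**2
(236346 + p)/(434373 + X(-591)) = (236346 + 486242)/(434373 + (-591)**2) = 722588/(434373 + 349281) = 722588/783654 = 722588*(1/783654) = 361294/391827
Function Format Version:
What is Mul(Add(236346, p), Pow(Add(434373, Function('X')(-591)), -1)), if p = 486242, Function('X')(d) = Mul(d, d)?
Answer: Rational(361294, 391827) ≈ 0.92208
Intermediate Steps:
Function('X')(d) = Pow(d, 2)
Mul(Add(236346, p), Pow(Add(434373, Function('X')(-591)), -1)) = Mul(Add(236346, 486242), Pow(Add(434373, Pow(-591, 2)), -1)) = Mul(722588, Pow(Add(434373, 349281), -1)) = Mul(722588, Pow(783654, -1)) = Mul(722588, Rational(1, 783654)) = Rational(361294, 391827)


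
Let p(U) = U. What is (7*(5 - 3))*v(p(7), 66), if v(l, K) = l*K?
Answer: 6468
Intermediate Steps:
v(l, K) = K*l
(7*(5 - 3))*v(p(7), 66) = (7*(5 - 3))*(66*7) = (7*2)*462 = 14*462 = 6468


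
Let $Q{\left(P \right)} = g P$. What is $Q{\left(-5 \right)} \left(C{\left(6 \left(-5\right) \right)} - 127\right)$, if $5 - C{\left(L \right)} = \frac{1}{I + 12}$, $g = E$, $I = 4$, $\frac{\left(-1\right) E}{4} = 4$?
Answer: $-9765$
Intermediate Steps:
$E = -16$ ($E = \left(-4\right) 4 = -16$)
$g = -16$
$C{\left(L \right)} = \frac{79}{16}$ ($C{\left(L \right)} = 5 - \frac{1}{4 + 12} = 5 - \frac{1}{16} = \frac{79}{16}$)
$Q{\left(P \right)} = - 16 P$
$Q{\left(-5 \right)} \left(C{\left(6 \left(-5\right) \right)} - 127\right) = \left(-16\right) \left(-5\right) \left(\frac{79}{16} - 127\right) = 80 \left(- \frac{1953}{16}\right) = -9765$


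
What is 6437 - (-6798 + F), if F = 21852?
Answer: -8617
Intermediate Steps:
6437 - (-6798 + F) = 6437 - (-6798 + 21852) = 6437 - 1*15054 = 6437 - 15054 = -8617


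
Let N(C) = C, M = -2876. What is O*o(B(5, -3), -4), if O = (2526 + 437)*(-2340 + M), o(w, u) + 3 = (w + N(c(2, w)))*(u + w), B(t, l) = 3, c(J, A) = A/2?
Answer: 115912560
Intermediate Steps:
c(J, A) = A/2 (c(J, A) = A*(½) = A/2)
o(w, u) = -3 + 3*w*(u + w)/2 (o(w, u) = -3 + (w + w/2)*(u + w) = -3 + (3*w/2)*(u + w) = -3 + 3*w*(u + w)/2)
O = -15455008 (O = (2526 + 437)*(-2340 - 2876) = 2963*(-5216) = -15455008)
O*o(B(5, -3), -4) = -15455008*(-3 + (3/2)*3² + (3/2)*(-4)*3) = -15455008*(-3 + (3/2)*9 - 18) = -15455008*(-3 + 27/2 - 18) = -15455008*(-15/2) = 115912560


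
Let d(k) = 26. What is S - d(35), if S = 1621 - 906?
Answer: 689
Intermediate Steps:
S = 715
S - d(35) = 715 - 1*26 = 715 - 26 = 689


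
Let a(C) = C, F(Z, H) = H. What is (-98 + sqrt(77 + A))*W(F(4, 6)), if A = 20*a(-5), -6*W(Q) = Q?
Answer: 98 - I*sqrt(23) ≈ 98.0 - 4.7958*I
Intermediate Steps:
W(Q) = -Q/6
A = -100 (A = 20*(-5) = -100)
(-98 + sqrt(77 + A))*W(F(4, 6)) = (-98 + sqrt(77 - 100))*(-1/6*6) = (-98 + sqrt(-23))*(-1) = (-98 + I*sqrt(23))*(-1) = 98 - I*sqrt(23)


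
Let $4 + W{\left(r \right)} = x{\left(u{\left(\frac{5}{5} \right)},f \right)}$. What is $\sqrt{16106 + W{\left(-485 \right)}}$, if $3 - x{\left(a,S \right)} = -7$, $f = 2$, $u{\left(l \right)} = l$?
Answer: $4 \sqrt{1007} \approx 126.93$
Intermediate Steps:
$x{\left(a,S \right)} = 10$ ($x{\left(a,S \right)} = 3 - -7 = 3 + 7 = 10$)
$W{\left(r \right)} = 6$ ($W{\left(r \right)} = -4 + 10 = 6$)
$\sqrt{16106 + W{\left(-485 \right)}} = \sqrt{16106 + 6} = \sqrt{16112} = 4 \sqrt{1007}$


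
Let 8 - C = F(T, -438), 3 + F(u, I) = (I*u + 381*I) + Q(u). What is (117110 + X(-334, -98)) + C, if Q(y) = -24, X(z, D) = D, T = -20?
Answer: 275165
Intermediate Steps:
F(u, I) = -27 + 381*I + I*u (F(u, I) = -3 + ((I*u + 381*I) - 24) = -3 + ((381*I + I*u) - 24) = -3 + (-24 + 381*I + I*u) = -27 + 381*I + I*u)
C = 158153 (C = 8 - (-27 + 381*(-438) - 438*(-20)) = 8 - (-27 - 166878 + 8760) = 8 - 1*(-158145) = 8 + 158145 = 158153)
(117110 + X(-334, -98)) + C = (117110 - 98) + 158153 = 117012 + 158153 = 275165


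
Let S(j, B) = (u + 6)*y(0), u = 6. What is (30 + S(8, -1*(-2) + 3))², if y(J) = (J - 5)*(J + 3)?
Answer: 22500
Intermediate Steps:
y(J) = (-5 + J)*(3 + J)
S(j, B) = -180 (S(j, B) = (6 + 6)*(-15 + 0² - 2*0) = 12*(-15 + 0 + 0) = 12*(-15) = -180)
(30 + S(8, -1*(-2) + 3))² = (30 - 180)² = (-150)² = 22500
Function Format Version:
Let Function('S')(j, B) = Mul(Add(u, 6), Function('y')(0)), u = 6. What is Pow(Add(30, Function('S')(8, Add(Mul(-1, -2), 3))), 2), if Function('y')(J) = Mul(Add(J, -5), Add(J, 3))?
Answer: 22500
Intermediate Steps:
Function('y')(J) = Mul(Add(-5, J), Add(3, J))
Function('S')(j, B) = -180 (Function('S')(j, B) = Mul(Add(6, 6), Add(-15, Pow(0, 2), Mul(-2, 0))) = Mul(12, Add(-15, 0, 0)) = Mul(12, -15) = -180)
Pow(Add(30, Function('S')(8, Add(Mul(-1, -2), 3))), 2) = Pow(Add(30, -180), 2) = Pow(-150, 2) = 22500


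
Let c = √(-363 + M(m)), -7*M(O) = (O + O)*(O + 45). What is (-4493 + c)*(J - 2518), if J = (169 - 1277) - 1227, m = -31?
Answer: 21804529 - 4853*I*√239 ≈ 2.1805e+7 - 75026.0*I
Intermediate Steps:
M(O) = -2*O*(45 + O)/7 (M(O) = -(O + O)*(O + 45)/7 = -2*O*(45 + O)/7)
c = I*√239 (c = √(-363 - 2/7*(-31)*(45 - 31)) = √(-363 - 2/7*(-31)*14) = √(-363 + 124) = √(-239) = I*√239 ≈ 15.46*I)
J = -2335 (J = -1108 - 1227 = -2335)
(-4493 + c)*(J - 2518) = (-4493 + I*√239)*(-2335 - 2518) = (-4493 + I*√239)*(-4853) = 21804529 - 4853*I*√239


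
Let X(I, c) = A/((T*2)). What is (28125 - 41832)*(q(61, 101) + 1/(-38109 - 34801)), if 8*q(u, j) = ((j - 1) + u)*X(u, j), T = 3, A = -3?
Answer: 80449987941/583280 ≈ 1.3793e+5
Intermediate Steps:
X(I, c) = -½ (X(I, c) = -3/(3*2) = -3/6 = -3*⅙ = -½)
q(u, j) = 1/16 - j/16 - u/16 (q(u, j) = (((j - 1) + u)*(-½))/8 = (((-1 + j) + u)*(-½))/8 = ((-1 + j + u)*(-½))/8 = (½ - j/2 - u/2)/8 = 1/16 - j/16 - u/16)
(28125 - 41832)*(q(61, 101) + 1/(-38109 - 34801)) = (28125 - 41832)*((1/16 - 1/16*101 - 1/16*61) + 1/(-38109 - 34801)) = -13707*((1/16 - 101/16 - 61/16) + 1/(-72910)) = -13707*(-161/16 - 1/72910) = -13707*(-5869263/583280) = 80449987941/583280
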